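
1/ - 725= - 1/725 = -  0.00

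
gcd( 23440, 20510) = 2930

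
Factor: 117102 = 2^1*3^1*29^1*673^1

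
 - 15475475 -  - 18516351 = 3040876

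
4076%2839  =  1237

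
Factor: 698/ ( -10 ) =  - 349/5= - 5^( - 1 )*349^1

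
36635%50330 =36635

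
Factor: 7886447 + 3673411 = 11559858 = 2^1*3^1*823^1*2341^1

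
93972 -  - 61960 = 155932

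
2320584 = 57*40712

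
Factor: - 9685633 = -661^1*14653^1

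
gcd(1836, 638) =2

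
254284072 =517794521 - 263510449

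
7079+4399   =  11478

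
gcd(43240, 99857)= 1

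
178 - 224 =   -  46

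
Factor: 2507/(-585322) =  - 2^ ( -1)* 23^1*109^1 * 292661^( - 1)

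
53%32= 21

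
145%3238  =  145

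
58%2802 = 58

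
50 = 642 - 592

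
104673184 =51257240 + 53415944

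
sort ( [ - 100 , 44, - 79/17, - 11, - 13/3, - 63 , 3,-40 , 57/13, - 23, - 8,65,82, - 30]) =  [ - 100,  -  63, - 40, - 30,-23, - 11, - 8, - 79/17, - 13/3,3 , 57/13,44,65,82]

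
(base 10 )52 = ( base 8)64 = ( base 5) 202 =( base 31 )1L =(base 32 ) 1k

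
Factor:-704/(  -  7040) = 1/10 = 2^(  -  1 )*5^(-1)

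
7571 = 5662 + 1909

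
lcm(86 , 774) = 774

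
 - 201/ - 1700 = 201/1700 = 0.12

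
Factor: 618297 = 3^1*43^1*4793^1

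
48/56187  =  16/18729=0.00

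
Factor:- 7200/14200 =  - 36/71 =-2^2*3^2*71^( - 1)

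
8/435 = 8/435 =0.02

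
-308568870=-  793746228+485177358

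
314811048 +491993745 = 806804793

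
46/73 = 46/73 = 0.63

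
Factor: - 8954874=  - 2^1  *3^4*167^1*331^1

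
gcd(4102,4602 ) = 2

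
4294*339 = 1455666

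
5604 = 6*934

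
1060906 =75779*14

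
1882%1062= 820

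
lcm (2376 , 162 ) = 7128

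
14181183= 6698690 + 7482493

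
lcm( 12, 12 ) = 12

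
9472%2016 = 1408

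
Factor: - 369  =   -3^2*41^1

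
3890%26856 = 3890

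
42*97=4074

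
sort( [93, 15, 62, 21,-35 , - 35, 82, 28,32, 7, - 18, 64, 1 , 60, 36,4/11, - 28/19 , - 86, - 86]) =[ -86,-86, - 35, - 35 , - 18, - 28/19,4/11, 1, 7,15,  21,  28  ,  32, 36, 60, 62, 64,  82,93 ] 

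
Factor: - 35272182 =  - 2^1*3^1*11^1*109^1*4903^1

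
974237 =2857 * 341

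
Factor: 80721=3^2*8969^1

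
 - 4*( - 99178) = 396712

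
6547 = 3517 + 3030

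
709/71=709/71 = 9.99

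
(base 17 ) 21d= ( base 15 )2a8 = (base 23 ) 13A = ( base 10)608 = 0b1001100000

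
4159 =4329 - 170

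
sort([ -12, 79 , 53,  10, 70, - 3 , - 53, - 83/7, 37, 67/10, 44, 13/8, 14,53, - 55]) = [ - 55, - 53,-12, - 83/7, - 3, 13/8, 67/10, 10,  14, 37, 44, 53, 53,70,79]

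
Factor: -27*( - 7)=3^3 * 7^1 = 189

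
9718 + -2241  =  7477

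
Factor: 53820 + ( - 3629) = 50191 = 53^1*947^1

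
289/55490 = 289/55490=0.01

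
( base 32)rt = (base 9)1202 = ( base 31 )sp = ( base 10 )893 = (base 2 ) 1101111101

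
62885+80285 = 143170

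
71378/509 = 71378/509 = 140.23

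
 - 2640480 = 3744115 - 6384595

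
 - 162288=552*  ( - 294 ) 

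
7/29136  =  7/29136 = 0.00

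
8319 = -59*(- 141 )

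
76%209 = 76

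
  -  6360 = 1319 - 7679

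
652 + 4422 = 5074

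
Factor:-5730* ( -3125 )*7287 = 2^1 * 3^2*5^6*7^1 *191^1 * 347^1 = 130482843750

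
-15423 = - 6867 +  - 8556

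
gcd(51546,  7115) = 1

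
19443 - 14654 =4789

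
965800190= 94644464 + 871155726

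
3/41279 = 3/41279 = 0.00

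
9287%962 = 629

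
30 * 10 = 300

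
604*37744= 22797376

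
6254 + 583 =6837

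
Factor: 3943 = 3943^1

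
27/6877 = 27/6877 = 0.00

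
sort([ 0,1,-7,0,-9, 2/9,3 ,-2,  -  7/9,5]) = [ - 9, - 7, - 2, - 7/9, 0, 0,2/9,1,3 , 5]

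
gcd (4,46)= 2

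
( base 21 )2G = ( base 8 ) 72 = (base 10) 58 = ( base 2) 111010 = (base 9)64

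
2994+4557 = 7551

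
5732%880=452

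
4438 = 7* 634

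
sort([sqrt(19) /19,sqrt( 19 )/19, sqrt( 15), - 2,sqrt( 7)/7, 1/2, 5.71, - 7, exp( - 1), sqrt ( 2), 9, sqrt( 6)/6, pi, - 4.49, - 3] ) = [ - 7, - 4.49, - 3, - 2, sqrt(19 ) /19, sqrt ( 19)/19 , exp( - 1), sqrt( 7)/7,sqrt(6)/6, 1/2,sqrt( 2 ),  pi, sqrt( 15 ), 5.71, 9]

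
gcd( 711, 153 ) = 9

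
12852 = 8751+4101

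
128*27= 3456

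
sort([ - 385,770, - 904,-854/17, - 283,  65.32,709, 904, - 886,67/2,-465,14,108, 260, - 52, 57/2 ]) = [ - 904, - 886,-465,-385, - 283, - 52,  -  854/17, 14, 57/2, 67/2,65.32,108, 260, 709 , 770, 904]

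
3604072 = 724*4978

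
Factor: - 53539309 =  - 53539309^1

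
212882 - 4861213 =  - 4648331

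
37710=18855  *2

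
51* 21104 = 1076304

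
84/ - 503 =-84/503 = - 0.17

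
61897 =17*3641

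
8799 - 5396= 3403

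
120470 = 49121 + 71349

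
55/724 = 55/724 = 0.08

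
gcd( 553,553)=553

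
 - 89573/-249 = 359 + 182/249 = 359.73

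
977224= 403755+573469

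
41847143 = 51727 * 809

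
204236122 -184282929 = 19953193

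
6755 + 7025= 13780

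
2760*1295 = 3574200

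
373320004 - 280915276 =92404728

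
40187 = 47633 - 7446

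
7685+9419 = 17104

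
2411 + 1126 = 3537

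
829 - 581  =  248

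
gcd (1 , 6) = 1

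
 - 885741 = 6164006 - 7049747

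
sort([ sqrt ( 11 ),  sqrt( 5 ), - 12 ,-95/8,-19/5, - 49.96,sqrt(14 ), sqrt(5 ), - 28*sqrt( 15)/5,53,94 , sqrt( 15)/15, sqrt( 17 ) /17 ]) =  [ - 49.96 , - 28*sqrt( 15)/5,-12, - 95/8,-19/5,  sqrt( 17) /17, sqrt( 15 ) /15,sqrt( 5),sqrt(5 ),sqrt (11),sqrt (14),53, 94]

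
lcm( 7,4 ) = 28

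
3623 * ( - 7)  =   -25361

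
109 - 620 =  - 511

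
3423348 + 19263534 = 22686882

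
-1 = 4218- 4219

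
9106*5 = 45530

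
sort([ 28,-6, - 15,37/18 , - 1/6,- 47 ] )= [-47,-15,- 6 ,-1/6,37/18,28 ] 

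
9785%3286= 3213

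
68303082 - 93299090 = -24996008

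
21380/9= 21380/9  =  2375.56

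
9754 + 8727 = 18481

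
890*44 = 39160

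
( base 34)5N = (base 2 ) 11000001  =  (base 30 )6d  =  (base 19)A3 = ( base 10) 193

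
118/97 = 118/97 = 1.22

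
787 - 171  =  616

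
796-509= 287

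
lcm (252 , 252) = 252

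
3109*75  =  233175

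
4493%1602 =1289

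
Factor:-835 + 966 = 131^1= 131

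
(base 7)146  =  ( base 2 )1010011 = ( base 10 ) 83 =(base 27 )32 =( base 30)2N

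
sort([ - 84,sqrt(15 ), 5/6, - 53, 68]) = [ - 84, - 53,5/6,sqrt ( 15 ),68]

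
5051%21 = 11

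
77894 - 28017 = 49877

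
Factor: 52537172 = 2^2*1667^1*7879^1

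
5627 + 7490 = 13117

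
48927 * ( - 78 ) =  - 3816306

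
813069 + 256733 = 1069802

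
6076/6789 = 196/219 = 0.89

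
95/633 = 95/633 = 0.15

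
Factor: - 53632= -2^7*419^1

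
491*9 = 4419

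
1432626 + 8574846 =10007472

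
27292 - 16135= 11157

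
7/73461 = 7/73461=0.00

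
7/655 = 7/655 = 0.01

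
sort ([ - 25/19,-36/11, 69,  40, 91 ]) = [ - 36/11, - 25/19,40, 69, 91 ]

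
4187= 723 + 3464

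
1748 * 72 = 125856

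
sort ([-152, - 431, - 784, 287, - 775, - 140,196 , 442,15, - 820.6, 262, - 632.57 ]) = [ - 820.6, - 784, -775,-632.57, -431, - 152, - 140,15,196 , 262,287,442 ] 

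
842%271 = 29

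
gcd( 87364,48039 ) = 1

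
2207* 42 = 92694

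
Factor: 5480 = 2^3*5^1*137^1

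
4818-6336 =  - 1518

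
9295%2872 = 679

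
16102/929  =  16102/929= 17.33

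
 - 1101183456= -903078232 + -198105224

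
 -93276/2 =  - 46638  =  -  46638.00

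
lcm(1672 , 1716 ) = 65208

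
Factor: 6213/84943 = 3^1*19^1*109^1*173^( - 1)*491^(-1) 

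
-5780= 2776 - 8556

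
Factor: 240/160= 3/2 =2^(-1 )*3^1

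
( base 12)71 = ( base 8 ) 125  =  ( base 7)151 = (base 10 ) 85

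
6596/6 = 1099 + 1/3 = 1099.33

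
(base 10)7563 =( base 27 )AA3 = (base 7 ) 31023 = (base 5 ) 220223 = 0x1d8b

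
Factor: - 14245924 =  - 2^2*7^1*11^1*23^1*2011^1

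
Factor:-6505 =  - 5^1*1301^1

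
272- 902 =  - 630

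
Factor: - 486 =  - 2^1  *3^5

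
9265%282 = 241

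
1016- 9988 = -8972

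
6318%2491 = 1336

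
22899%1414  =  275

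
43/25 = 1 + 18/25 = 1.72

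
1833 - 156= 1677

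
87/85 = 1 + 2/85 = 1.02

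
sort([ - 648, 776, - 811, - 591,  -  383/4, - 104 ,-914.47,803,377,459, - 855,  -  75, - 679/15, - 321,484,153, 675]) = [-914.47, - 855 , - 811, - 648 , - 591, - 321,-104, - 383/4,-75, - 679/15,153,377 , 459,484,675,776,803 ] 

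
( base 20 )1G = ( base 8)44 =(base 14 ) 28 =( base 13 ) 2a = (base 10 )36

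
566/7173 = 566/7173 = 0.08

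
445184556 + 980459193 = 1425643749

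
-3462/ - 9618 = 577/1603 = 0.36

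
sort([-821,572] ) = [-821,572]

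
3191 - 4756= -1565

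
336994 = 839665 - 502671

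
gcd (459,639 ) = 9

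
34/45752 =17/22876 = 0.00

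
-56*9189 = - 514584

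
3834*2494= 9561996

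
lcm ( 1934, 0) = 0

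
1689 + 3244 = 4933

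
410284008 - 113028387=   297255621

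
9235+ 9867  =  19102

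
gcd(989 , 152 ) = 1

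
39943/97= 39943/97 = 411.78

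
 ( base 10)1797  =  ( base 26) 2H3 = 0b11100000101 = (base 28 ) 285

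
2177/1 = 2177 = 2177.00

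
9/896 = 9/896 = 0.01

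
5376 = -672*( - 8 ) 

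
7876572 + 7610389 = 15486961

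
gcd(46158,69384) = 294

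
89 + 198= 287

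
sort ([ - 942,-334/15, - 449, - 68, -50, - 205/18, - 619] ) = [ - 942, - 619,-449,- 68, - 50,- 334/15, - 205/18 ] 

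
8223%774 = 483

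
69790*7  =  488530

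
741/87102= 247/29034 = 0.01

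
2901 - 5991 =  - 3090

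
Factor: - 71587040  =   - 2^5*5^1*7^2*23^1*397^1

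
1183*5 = 5915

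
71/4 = 71/4 = 17.75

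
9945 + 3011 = 12956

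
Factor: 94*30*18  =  50760 = 2^3*3^3*5^1*47^1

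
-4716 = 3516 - 8232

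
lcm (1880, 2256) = 11280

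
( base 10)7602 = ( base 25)C42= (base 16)1DB2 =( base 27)ABF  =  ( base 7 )31110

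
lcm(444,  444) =444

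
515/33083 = 515/33083 =0.02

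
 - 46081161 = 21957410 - 68038571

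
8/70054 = 4/35027 = 0.00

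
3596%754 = 580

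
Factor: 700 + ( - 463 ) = 237= 3^1*79^1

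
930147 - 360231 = 569916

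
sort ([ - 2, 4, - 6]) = [ - 6, - 2,4] 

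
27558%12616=2326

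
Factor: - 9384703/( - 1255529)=11^( - 1 )*157^ ( - 1)*727^(-1) * 9384703^1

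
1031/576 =1031/576 = 1.79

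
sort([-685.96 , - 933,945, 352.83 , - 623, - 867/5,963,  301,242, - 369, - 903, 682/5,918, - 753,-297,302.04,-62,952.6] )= [ - 933,  -  903, -753, - 685.96  , - 623, - 369, - 297 ,-867/5,  -  62 , 682/5,242,301,302.04, 352.83, 918, 945,952.6,963] 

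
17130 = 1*17130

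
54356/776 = 70 + 9/194  =  70.05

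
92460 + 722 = 93182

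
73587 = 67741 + 5846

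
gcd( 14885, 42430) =5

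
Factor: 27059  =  27059^1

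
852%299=254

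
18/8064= 1/448 = 0.00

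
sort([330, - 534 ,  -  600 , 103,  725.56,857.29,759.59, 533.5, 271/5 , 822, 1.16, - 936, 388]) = [ - 936, - 600, - 534, 1.16 , 271/5,103 , 330 , 388, 533.5,725.56,759.59, 822 , 857.29] 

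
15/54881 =15/54881 = 0.00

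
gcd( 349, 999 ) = 1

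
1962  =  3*654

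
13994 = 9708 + 4286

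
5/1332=5/1332  =  0.00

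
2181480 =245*8904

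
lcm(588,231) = 6468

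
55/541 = 55/541 = 0.10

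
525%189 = 147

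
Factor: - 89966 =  - 2^1*44983^1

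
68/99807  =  4/5871 =0.00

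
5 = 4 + 1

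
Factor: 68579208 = 2^3*3^2*19^1 *50131^1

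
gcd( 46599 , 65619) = 951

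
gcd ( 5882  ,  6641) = 1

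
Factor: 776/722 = 2^2*19^( - 2)*97^1= 388/361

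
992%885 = 107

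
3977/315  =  3977/315  =  12.63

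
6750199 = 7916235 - 1166036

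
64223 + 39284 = 103507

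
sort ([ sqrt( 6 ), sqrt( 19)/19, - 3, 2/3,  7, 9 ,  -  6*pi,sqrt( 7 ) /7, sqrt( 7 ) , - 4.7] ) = [ - 6*pi, - 4.7 , - 3 , sqrt ( 19)/19 , sqrt( 7 ) /7,2/3 , sqrt(6), sqrt(7),7, 9 ]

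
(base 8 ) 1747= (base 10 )999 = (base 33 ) u9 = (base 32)V7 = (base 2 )1111100111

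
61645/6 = 10274 + 1/6 = 10274.17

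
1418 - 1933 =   -  515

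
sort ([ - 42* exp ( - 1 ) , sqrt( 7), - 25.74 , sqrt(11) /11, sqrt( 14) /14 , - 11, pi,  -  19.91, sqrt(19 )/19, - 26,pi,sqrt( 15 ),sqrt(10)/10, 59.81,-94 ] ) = [ - 94, - 26, - 25.74, - 19.91, - 42*exp( - 1 ), - 11 , sqrt(19)/19 , sqrt(14 ) /14,sqrt ( 11 )/11,sqrt(10)/10,sqrt (7 ),pi , pi , sqrt(15 ),59.81]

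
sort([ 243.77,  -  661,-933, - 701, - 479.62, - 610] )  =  [  -  933 , - 701, - 661,-610,-479.62,  243.77 ] 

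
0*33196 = 0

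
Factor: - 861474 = -2^1*3^1*29^1*4951^1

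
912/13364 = 228/3341 = 0.07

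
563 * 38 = 21394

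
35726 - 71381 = -35655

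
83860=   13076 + 70784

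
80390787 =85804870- 5414083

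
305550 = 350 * 873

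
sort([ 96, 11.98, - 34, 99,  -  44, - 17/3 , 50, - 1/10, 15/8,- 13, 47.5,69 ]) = [  -  44, - 34, - 13, - 17/3,  -  1/10, 15/8,11.98,47.5 , 50, 69, 96 , 99]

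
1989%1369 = 620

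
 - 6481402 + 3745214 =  - 2736188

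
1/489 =1/489 = 0.00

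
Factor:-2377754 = -2^1*41^1*107^1*271^1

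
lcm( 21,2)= 42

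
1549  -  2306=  - 757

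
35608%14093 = 7422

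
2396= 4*599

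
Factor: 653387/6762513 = 3^ ( - 1 )*7^1*31^1 *1319^(-1 )*1709^( - 1 )*3011^1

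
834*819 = 683046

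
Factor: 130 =2^1*5^1*13^1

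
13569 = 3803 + 9766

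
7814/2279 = 7814/2279=3.43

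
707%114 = 23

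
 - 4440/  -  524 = 8+62/131  =  8.47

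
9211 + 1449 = 10660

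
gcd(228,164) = 4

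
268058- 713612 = -445554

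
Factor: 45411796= 2^2*29^1*67^1*5843^1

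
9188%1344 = 1124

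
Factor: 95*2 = 190= 2^1*5^1 * 19^1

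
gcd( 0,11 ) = 11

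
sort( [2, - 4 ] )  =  [ - 4,2 ] 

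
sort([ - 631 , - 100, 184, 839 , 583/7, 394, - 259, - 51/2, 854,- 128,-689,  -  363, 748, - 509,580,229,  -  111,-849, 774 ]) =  [ - 849, - 689,-631,  -  509,  -  363, -259, - 128  ,- 111,-100, - 51/2, 583/7, 184, 229, 394,580, 748, 774 , 839,854]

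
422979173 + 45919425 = 468898598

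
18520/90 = 205 + 7/9 = 205.78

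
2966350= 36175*82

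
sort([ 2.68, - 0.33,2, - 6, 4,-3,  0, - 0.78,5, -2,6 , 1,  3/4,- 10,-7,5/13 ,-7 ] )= [ - 10,-7, - 7 , - 6,  -  3, - 2, -0.78,-0.33,0, 5/13, 3/4  ,  1,2,2.68,4, 5,6 ] 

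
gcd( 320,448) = 64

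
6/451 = 6/451 = 0.01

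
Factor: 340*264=89760 = 2^5*3^1*5^1*11^1 * 17^1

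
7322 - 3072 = 4250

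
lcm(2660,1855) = 140980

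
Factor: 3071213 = 23^1*67^1*1993^1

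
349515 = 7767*45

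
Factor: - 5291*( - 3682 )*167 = 2^1*7^1*11^1*13^1*  37^1*167^1*263^1 = 3253404154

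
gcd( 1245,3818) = 83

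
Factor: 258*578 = 149124 =2^2*3^1* 17^2  *43^1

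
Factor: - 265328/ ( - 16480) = 2^( - 1)* 5^( - 1)*7^1*23^1 = 161/10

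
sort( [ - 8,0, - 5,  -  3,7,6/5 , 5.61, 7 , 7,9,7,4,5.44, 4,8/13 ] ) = [ - 8,-5,- 3 , 0, 8/13,  6/5, 4, 4,5.44, 5.61,7,7,  7, 7,9 ]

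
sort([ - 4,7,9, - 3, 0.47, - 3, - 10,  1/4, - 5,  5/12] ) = [ - 10, - 5,-4, - 3, - 3, 1/4,5/12, 0.47, 7, 9] 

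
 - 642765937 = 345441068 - 988207005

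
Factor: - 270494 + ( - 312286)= - 582780 = - 2^2*3^1*5^1 *11^1*883^1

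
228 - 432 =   -  204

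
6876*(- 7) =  - 48132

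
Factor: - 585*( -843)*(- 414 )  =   - 204166170 = -2^1*3^5*5^1*13^1*23^1*281^1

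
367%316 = 51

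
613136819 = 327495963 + 285640856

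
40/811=40/811 = 0.05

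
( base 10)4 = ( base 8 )4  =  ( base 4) 10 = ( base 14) 4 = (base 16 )4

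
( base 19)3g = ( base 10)73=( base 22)37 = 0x49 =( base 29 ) 2f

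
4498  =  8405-3907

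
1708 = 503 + 1205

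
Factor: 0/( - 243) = 0 = 0^1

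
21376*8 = 171008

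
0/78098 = 0=0.00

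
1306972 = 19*68788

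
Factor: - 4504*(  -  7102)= 31987408= 2^4*53^1*67^1 *563^1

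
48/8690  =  24/4345 = 0.01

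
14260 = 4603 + 9657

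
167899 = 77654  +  90245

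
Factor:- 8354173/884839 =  - 677^( - 1) * 1307^( - 1) * 8354173^1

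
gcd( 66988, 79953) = 1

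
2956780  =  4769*620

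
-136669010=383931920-520600930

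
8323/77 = 1189/11=108.09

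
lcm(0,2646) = 0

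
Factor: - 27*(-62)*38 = 63612= 2^2 * 3^3*19^1 * 31^1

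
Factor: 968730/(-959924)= - 69195/68566 = - 2^( - 1) * 3^1*5^1 * 7^1*659^1*34283^(-1 )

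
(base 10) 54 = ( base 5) 204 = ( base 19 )2G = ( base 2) 110110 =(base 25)24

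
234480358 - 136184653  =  98295705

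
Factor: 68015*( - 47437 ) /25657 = - 3226427555/25657 = - 5^1*13^1 * 41^1*61^1*89^1 * 223^1*25657^( - 1 )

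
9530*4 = 38120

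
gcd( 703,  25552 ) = 1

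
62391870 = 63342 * 985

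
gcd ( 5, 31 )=1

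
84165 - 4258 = 79907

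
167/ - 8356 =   -  167/8356  =  - 0.02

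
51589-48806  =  2783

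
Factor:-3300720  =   - 2^4*3^1*5^1*17^1*809^1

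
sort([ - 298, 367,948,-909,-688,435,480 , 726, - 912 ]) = [ - 912,-909, - 688,-298, 367,435, 480, 726, 948 ] 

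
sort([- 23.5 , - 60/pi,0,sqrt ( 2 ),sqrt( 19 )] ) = [ - 23.5, - 60/pi,0,sqrt( 2 ),sqrt(19 )]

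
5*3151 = 15755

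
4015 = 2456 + 1559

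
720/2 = 360 = 360.00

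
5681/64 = 88 + 49/64 = 88.77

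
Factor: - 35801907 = -3^1*131^1*91099^1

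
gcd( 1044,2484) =36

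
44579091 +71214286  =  115793377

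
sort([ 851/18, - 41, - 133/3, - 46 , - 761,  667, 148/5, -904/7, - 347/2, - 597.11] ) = [-761, - 597.11, - 347/2, - 904/7, - 46, - 133/3,- 41,148/5,851/18,667 ]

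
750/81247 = 750/81247 = 0.01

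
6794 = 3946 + 2848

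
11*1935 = 21285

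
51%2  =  1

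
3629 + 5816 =9445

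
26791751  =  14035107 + 12756644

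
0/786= 0 = 0.00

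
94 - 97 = - 3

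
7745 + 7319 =15064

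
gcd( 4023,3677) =1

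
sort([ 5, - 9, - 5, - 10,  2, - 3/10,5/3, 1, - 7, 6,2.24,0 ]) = [ - 10,-9, - 7, - 5, - 3/10, 0, 1, 5/3, 2,2.24, 5  ,  6 ] 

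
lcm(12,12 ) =12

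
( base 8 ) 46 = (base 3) 1102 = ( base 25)1D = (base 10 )38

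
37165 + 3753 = 40918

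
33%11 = 0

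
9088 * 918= 8342784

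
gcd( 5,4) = 1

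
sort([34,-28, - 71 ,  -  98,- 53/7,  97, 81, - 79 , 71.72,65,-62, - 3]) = [ - 98, - 79, - 71, - 62,-28, - 53/7, - 3,34,65 , 71.72, 81,97 ]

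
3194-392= 2802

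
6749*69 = 465681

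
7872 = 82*96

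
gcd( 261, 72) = 9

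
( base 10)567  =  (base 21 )160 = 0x237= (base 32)HN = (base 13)348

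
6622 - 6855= -233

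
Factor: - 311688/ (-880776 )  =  3^2 *37^1*941^(- 1) = 333/941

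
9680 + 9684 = 19364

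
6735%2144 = 303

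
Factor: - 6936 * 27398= - 190032528 = - 2^4 * 3^1*7^1 * 17^2*19^1*103^1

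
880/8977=880/8977 = 0.10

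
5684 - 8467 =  - 2783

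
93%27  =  12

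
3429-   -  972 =4401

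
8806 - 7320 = 1486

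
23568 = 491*48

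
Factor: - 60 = - 2^2*3^1*5^1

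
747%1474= 747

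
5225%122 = 101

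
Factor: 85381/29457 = 3^( - 3 ) * 1091^ ( - 1 )*85381^1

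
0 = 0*6958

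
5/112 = 5/112 = 0.04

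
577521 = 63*9167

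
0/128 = 0=0.00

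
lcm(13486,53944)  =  53944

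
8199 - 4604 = 3595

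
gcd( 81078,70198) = 2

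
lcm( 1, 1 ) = 1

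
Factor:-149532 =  -2^2*3^1*17^1*733^1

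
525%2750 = 525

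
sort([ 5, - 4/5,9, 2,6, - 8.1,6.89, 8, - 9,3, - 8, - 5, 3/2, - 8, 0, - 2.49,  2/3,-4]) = [-9, - 8.1 , - 8, - 8,- 5, - 4, - 2.49,-4/5,  0,2/3,3/2,2, 3, 5,6,6.89,8,9 ] 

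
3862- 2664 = 1198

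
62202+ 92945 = 155147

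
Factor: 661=661^1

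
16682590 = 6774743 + 9907847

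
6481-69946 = -63465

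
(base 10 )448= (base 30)es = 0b111000000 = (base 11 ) 378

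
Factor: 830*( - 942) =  - 781860=-  2^2* 3^1 * 5^1*83^1* 157^1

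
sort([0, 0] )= [0 , 0 ] 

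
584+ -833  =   - 249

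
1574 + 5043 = 6617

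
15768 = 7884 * 2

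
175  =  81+94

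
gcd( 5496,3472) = 8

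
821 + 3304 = 4125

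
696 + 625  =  1321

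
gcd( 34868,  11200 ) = 4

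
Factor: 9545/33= 3^( - 1)*5^1*11^(  -  1 )*23^1*83^1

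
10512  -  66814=-56302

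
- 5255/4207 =-2 + 3159/4207= - 1.25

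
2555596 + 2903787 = 5459383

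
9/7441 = 9/7441=0.00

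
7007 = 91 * 77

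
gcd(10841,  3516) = 293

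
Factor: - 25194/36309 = -34/49 = -2^1*7^(  -  2) * 17^1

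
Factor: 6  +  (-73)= - 67 = - 67^1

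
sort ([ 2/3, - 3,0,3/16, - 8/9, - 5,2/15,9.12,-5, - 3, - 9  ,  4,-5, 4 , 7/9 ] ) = [ - 9, - 5, - 5, - 5, - 3,-3,-8/9,0,2/15,3/16,2/3,7/9,4,4,9.12 ] 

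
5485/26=210+25/26 = 210.96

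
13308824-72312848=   -  59004024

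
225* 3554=799650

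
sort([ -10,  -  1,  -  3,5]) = [ - 10, - 3 , - 1,5] 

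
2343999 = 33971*69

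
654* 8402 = 5494908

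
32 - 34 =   -  2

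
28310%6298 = 3118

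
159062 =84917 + 74145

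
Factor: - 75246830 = -2^1 * 5^1 *59^1 * 89^1*1433^1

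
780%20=0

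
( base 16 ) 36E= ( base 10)878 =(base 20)23i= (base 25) 1a3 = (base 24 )1CE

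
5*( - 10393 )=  - 51965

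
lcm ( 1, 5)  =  5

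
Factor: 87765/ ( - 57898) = - 2^(-1)*3^1 * 5^1*5851^1 * 28949^( - 1)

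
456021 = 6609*69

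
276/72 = 3 + 5/6= 3.83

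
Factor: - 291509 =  - 291509^1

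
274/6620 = 137/3310 = 0.04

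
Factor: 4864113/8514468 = 540457/946052=2^(-2 )*107^1*163^( - 1)*1451^( - 1 )*5051^1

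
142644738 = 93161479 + 49483259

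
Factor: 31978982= 2^1*7^1 * 2284213^1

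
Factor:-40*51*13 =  - 26520 = - 2^3*3^1 * 5^1*13^1*17^1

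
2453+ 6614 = 9067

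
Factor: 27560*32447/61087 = 2^3*5^1*37^(- 1 )*53^1 * 71^1*127^( - 1)*457^1 = 68787640/4699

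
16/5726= 8/2863 = 0.00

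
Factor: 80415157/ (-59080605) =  - 3^ (  -  1)*5^( - 1)*1471^1*54667^1*3938707^(  -  1)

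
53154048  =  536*99168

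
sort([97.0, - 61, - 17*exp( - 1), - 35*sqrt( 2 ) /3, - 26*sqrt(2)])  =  [ - 61, - 26*sqrt(2),  -  35*sqrt (2) /3, - 17*exp( - 1), 97.0]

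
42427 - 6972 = 35455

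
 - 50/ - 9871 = 50/9871 = 0.01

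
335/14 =23 + 13/14  =  23.93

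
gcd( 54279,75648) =3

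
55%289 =55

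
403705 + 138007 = 541712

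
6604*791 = 5223764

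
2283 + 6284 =8567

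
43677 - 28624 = 15053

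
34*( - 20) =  - 680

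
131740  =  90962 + 40778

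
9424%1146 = 256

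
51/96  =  17/32 = 0.53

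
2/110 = 1/55 = 0.02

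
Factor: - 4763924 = - 2^2*11^1*108271^1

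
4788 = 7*684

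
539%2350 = 539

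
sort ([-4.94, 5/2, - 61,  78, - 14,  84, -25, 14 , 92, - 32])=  [ -61,  -  32 , - 25, - 14,-4.94,5/2, 14,78 , 84, 92]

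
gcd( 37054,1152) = 2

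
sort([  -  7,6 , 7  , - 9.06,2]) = [ - 9.06, - 7, 2,6, 7 ] 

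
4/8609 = 4/8609 = 0.00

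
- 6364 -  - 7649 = 1285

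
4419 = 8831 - 4412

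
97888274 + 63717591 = 161605865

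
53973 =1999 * 27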